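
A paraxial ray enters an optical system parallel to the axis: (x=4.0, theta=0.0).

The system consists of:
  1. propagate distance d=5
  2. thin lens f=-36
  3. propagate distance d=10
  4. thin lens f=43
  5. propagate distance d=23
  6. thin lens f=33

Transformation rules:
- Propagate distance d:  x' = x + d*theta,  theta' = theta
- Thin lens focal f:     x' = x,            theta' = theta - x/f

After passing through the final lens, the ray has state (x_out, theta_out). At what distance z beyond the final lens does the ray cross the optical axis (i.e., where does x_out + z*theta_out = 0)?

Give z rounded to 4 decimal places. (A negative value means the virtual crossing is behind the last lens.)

Answer: 31.3730

Derivation:
Initial: x=4.0000 theta=0.0000
After 1 (propagate distance d=5): x=4.0000 theta=0.0000
After 2 (thin lens f=-36): x=4.0000 theta=1/9 (≈0.1111)
After 3 (propagate distance d=10): x=46/9 (≈5.1111) theta=1/9 (≈0.1111)
After 4 (thin lens f=43): x=46/9 (≈5.1111) theta=-1/129 (≈-0.0078)
After 5 (propagate distance d=23): x=1909/387 (≈4.9328) theta=-1/129 (≈-0.0078)
After 6 (thin lens f=33): x=1909/387 (≈4.9328) theta=-2008/12771 (≈-0.1572)
z_focus = -x_out/theta_out = -(1909/387)/(-2008/12771) = 62997/2008 ≈ 31.3730
Rounded to 4 decimal places: z = 31.3730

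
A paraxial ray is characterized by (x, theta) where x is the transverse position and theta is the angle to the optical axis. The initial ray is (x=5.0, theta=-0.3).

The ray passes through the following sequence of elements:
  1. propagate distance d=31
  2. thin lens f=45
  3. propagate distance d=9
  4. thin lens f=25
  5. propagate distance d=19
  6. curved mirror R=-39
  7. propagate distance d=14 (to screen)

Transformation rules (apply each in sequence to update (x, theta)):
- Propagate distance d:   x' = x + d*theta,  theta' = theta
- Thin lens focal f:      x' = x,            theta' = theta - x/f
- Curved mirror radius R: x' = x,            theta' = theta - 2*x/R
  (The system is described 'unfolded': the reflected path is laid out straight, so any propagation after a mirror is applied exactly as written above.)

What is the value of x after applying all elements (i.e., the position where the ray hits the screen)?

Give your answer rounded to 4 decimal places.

Answer: -8.6287

Derivation:
Initial: x=5.0000 theta=-0.3000
After 1 (propagate distance d=31): x=-4.3000 theta=-0.3000
After 2 (thin lens f=45): x=-4.3000 theta=-46/225 (≈-0.2044)
After 3 (propagate distance d=9): x=-6.1400 theta=-46/225 (≈-0.2044)
After 4 (thin lens f=25): x=-6.1400 theta=463/11250 (≈0.0412)
After 5 (propagate distance d=19): x=-30139/5625 (≈-5.3580) theta=463/11250 (≈0.0412)
After 6 (curved mirror R=-39): x=-30139/5625 (≈-5.3580) theta=-102499/438750 (≈-0.2336)
After 7 (propagate distance d=14 (to screen)): x=-1892914/219375 (≈-8.6287) theta=-102499/438750 (≈-0.2336)
Rounded to 4 decimal places: x = -8.6287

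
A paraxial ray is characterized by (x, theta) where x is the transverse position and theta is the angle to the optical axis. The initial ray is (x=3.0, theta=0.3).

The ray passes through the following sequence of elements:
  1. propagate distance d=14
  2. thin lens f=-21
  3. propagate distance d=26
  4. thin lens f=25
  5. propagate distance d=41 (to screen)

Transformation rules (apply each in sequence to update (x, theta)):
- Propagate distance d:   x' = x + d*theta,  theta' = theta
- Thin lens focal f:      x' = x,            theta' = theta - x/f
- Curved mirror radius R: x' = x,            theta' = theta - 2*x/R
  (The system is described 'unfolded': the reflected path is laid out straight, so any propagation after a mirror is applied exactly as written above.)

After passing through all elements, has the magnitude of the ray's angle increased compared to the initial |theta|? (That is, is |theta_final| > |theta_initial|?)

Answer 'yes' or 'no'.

Initial: x=3.0000 theta=0.3000
After 1 (propagate distance d=14): x=7.2000 theta=0.3000
After 2 (thin lens f=-21): x=7.2000 theta=9/14 (≈0.6429)
After 3 (propagate distance d=26): x=837/35 (≈23.9143) theta=9/14 (≈0.6429)
After 4 (thin lens f=25): x=837/35 (≈23.9143) theta=-549/1750 (≈-0.3137)
After 5 (propagate distance d=41 (to screen)): x=11.0520 theta=-549/1750 (≈-0.3137)
|theta_initial|=0.3000 |theta_final|=549/1750 (≈0.3137) -> increased

Answer: yes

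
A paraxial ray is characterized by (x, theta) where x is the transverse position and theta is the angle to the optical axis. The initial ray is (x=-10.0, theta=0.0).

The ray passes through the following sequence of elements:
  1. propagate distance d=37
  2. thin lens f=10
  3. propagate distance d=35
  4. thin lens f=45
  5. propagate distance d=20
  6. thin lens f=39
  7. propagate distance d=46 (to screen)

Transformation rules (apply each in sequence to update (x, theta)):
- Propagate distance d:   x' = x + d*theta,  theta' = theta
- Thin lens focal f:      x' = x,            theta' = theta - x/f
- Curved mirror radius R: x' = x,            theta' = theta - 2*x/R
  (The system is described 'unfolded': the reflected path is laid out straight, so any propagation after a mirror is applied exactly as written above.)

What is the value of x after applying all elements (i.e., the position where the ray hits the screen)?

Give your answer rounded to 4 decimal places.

Answer: 14.3618

Derivation:
Initial: x=-10.0000 theta=0.0000
After 1 (propagate distance d=37): x=-10.0000 theta=0.0000
After 2 (thin lens f=10): x=-10.0000 theta=1.0000
After 3 (propagate distance d=35): x=25.0000 theta=1.0000
After 4 (thin lens f=45): x=25.0000 theta=4/9 (≈0.4444)
After 5 (propagate distance d=20): x=305/9 (≈33.8889) theta=4/9 (≈0.4444)
After 6 (thin lens f=39): x=305/9 (≈33.8889) theta=-149/351 (≈-0.4245)
After 7 (propagate distance d=46 (to screen)): x=5041/351 (≈14.3618) theta=-149/351 (≈-0.4245)
Rounded to 4 decimal places: x = 14.3618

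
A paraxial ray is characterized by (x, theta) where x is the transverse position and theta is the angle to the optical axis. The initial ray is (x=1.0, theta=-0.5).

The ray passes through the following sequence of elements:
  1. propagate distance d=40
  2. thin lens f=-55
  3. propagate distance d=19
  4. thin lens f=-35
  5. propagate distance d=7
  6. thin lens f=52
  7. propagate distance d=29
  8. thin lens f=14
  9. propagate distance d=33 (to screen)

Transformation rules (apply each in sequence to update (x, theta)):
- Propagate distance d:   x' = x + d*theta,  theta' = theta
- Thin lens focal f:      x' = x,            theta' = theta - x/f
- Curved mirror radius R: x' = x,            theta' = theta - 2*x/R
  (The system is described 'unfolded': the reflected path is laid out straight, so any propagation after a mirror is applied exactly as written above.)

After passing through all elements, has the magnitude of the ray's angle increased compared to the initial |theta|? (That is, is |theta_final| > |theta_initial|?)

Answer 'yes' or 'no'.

Answer: yes

Derivation:
Initial: x=1.0000 theta=-0.5000
After 1 (propagate distance d=40): x=-19.0000 theta=-0.5000
After 2 (thin lens f=-55): x=-19.0000 theta=-93/110 (≈-0.8455)
After 3 (propagate distance d=19): x=-3857/110 (≈-35.0636) theta=-93/110 (≈-0.8455)
After 4 (thin lens f=-35): x=-3857/110 (≈-35.0636) theta=-508/275 (≈-1.8473)
After 5 (propagate distance d=7): x=-26397/550 (≈-47.9945) theta=-508/275 (≈-1.8473)
After 6 (thin lens f=52): x=-26397/550 (≈-47.9945) theta=-5287/5720 (≈-0.9243)
After 7 (propagate distance d=29): x=-2139259/28600 (≈-74.7993) theta=-5287/5720 (≈-0.9243)
After 8 (thin lens f=14): x=-2139259/28600 (≈-74.7993) theta=1769169/400400 (≈4.4185)
After 9 (propagate distance d=33 (to screen)): x=28432951/400400 (≈71.0114) theta=1769169/400400 (≈4.4185)
|theta_initial|=0.5000 |theta_final|=1769169/400400 (≈4.4185) -> increased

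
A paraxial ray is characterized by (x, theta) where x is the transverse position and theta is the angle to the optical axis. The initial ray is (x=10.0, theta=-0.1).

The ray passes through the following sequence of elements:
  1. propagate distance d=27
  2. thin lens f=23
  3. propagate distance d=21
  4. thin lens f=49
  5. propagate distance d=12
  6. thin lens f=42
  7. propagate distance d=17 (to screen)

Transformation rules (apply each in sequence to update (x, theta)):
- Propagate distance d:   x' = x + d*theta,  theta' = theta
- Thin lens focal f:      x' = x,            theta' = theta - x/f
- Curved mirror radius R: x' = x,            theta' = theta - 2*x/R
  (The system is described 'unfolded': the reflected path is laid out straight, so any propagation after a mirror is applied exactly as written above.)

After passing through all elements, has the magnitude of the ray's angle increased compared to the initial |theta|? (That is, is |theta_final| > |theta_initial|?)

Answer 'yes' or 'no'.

Answer: yes

Derivation:
Initial: x=10.0000 theta=-0.1000
After 1 (propagate distance d=27): x=7.3000 theta=-0.1000
After 2 (thin lens f=23): x=7.3000 theta=-48/115 (≈-0.4174)
After 3 (propagate distance d=21): x=-337/230 (≈-1.4652) theta=-48/115 (≈-0.4174)
After 4 (thin lens f=49): x=-337/230 (≈-1.4652) theta=-4367/11270 (≈-0.3875)
After 5 (propagate distance d=12): x=-68917/11270 (≈-6.1151) theta=-4367/11270 (≈-0.3875)
After 6 (thin lens f=42): x=-68917/11270 (≈-6.1151) theta=-114497/473340 (≈-0.2419)
After 7 (propagate distance d=17 (to screen)): x=-4840963/473340 (≈-10.2272) theta=-114497/473340 (≈-0.2419)
|theta_initial|=0.1000 |theta_final|=114497/473340 (≈0.2419) -> increased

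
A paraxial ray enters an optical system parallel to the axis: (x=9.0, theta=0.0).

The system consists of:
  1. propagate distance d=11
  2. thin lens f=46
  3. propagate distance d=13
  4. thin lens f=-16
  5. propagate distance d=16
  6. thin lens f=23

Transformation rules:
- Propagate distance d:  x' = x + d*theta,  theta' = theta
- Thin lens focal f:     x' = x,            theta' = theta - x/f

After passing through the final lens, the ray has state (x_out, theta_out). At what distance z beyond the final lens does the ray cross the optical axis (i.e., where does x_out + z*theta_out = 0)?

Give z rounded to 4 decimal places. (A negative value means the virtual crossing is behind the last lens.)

Initial: x=9.0000 theta=0.0000
After 1 (propagate distance d=11): x=9.0000 theta=0.0000
After 2 (thin lens f=46): x=9.0000 theta=-9/46 (≈-0.1957)
After 3 (propagate distance d=13): x=297/46 (≈6.4565) theta=-9/46 (≈-0.1957)
After 4 (thin lens f=-16): x=297/46 (≈6.4565) theta=153/736 (≈0.2079)
After 5 (propagate distance d=16): x=225/23 (≈9.7826) theta=153/736 (≈0.2079)
After 6 (thin lens f=23): x=225/23 (≈9.7826) theta=-3681/16928 (≈-0.2175)
z_focus = -x_out/theta_out = -(225/23)/(-3681/16928) = 18400/409 ≈ 44.9878
Rounded to 4 decimal places: z = 44.9878

Answer: 44.9878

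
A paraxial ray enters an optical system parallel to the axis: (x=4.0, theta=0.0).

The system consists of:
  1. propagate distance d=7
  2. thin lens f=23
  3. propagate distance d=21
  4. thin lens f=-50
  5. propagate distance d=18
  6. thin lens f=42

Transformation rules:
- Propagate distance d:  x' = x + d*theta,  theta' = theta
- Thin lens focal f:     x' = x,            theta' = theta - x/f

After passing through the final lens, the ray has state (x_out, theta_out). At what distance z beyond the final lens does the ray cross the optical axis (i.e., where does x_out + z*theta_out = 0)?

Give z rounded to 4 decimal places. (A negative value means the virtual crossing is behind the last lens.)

Answer: -25.6294

Derivation:
Initial: x=4.0000 theta=0.0000
After 1 (propagate distance d=7): x=4.0000 theta=0.0000
After 2 (thin lens f=23): x=4.0000 theta=-4/23 (≈-0.1739)
After 3 (propagate distance d=21): x=8/23 (≈0.3478) theta=-4/23 (≈-0.1739)
After 4 (thin lens f=-50): x=8/23 (≈0.3478) theta=-96/575 (≈-0.1670)
After 5 (propagate distance d=18): x=-1528/575 (≈-2.6574) theta=-96/575 (≈-0.1670)
After 6 (thin lens f=42): x=-1528/575 (≈-2.6574) theta=-1252/12075 (≈-0.1037)
z_focus = -x_out/theta_out = -(-1528/575)/(-1252/12075) = -8022/313 ≈ -25.6294
Rounded to 4 decimal places: z = -25.6294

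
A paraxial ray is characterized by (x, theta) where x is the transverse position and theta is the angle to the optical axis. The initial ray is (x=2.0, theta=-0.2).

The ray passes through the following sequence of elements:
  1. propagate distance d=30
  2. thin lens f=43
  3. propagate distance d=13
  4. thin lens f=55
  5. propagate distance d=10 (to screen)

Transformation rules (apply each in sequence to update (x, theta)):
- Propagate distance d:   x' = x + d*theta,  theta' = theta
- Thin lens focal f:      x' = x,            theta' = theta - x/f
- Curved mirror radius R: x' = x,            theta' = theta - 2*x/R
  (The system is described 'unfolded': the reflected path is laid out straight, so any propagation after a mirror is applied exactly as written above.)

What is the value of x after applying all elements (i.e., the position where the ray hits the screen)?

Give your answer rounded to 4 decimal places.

Initial: x=2.0000 theta=-0.2000
After 1 (propagate distance d=30): x=-4.0000 theta=-0.2000
After 2 (thin lens f=43): x=-4.0000 theta=-23/215 (≈-0.1070)
After 3 (propagate distance d=13): x=-1159/215 (≈-5.3907) theta=-23/215 (≈-0.1070)
After 4 (thin lens f=55): x=-1159/215 (≈-5.3907) theta=-106/11825 (≈-0.0090)
After 5 (propagate distance d=10 (to screen)): x=-12961/2365 (≈-5.4803) theta=-106/11825 (≈-0.0090)
Rounded to 4 decimal places: x = -5.4803

Answer: -5.4803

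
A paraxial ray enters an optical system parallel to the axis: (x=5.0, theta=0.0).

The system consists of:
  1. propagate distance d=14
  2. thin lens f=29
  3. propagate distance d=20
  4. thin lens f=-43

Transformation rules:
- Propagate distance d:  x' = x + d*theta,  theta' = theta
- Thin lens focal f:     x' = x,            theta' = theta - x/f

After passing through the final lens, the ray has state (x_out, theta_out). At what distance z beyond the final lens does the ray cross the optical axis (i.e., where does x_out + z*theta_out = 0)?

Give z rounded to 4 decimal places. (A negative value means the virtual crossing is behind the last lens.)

Initial: x=5.0000 theta=0.0000
After 1 (propagate distance d=14): x=5.0000 theta=0.0000
After 2 (thin lens f=29): x=5.0000 theta=-5/29 (≈-0.1724)
After 3 (propagate distance d=20): x=45/29 (≈1.5517) theta=-5/29 (≈-0.1724)
After 4 (thin lens f=-43): x=45/29 (≈1.5517) theta=-170/1247 (≈-0.1363)
z_focus = -x_out/theta_out = -(45/29)/(-170/1247) = 387/34 ≈ 11.3824
Rounded to 4 decimal places: z = 11.3824

Answer: 11.3824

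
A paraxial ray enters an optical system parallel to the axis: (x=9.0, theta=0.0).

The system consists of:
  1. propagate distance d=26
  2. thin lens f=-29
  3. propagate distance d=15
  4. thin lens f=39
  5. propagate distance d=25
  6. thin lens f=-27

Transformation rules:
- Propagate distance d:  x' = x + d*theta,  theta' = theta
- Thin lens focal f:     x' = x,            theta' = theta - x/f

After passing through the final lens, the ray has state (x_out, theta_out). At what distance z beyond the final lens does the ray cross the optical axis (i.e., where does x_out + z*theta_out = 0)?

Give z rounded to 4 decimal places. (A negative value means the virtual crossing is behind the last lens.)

Answer: -29.5034

Derivation:
Initial: x=9.0000 theta=0.0000
After 1 (propagate distance d=26): x=9.0000 theta=0.0000
After 2 (thin lens f=-29): x=9.0000 theta=9/29 (≈0.3103)
After 3 (propagate distance d=15): x=396/29 (≈13.6552) theta=9/29 (≈0.3103)
After 4 (thin lens f=39): x=396/29 (≈13.6552) theta=-15/377 (≈-0.0398)
After 5 (propagate distance d=25): x=4773/377 (≈12.6605) theta=-15/377 (≈-0.0398)
After 6 (thin lens f=-27): x=4773/377 (≈12.6605) theta=112/261 (≈0.4291)
z_focus = -x_out/theta_out = -(4773/377)/(112/261) = -42957/1456 ≈ -29.5034
Rounded to 4 decimal places: z = -29.5034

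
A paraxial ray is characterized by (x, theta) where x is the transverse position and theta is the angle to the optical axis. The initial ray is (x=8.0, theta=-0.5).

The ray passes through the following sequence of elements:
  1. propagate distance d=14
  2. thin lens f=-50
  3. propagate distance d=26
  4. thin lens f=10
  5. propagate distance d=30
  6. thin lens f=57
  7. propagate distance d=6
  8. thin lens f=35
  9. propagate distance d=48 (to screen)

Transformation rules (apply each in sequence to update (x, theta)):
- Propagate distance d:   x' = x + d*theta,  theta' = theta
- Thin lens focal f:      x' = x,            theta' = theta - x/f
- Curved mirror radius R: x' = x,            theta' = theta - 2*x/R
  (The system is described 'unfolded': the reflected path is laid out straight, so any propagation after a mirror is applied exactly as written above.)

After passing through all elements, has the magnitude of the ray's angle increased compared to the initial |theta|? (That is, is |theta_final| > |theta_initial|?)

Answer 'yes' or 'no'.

Initial: x=8.0000 theta=-0.5000
After 1 (propagate distance d=14): x=1.0000 theta=-0.5000
After 2 (thin lens f=-50): x=1.0000 theta=-0.4800
After 3 (propagate distance d=26): x=-11.4800 theta=-0.4800
After 4 (thin lens f=10): x=-11.4800 theta=0.6680
After 5 (propagate distance d=30): x=8.5600 theta=0.6680
After 6 (thin lens f=57): x=8.5600 theta=7379/14250 (≈0.5178)
After 7 (propagate distance d=6): x=27709/2375 (≈11.6669) theta=7379/14250 (≈0.5178)
After 8 (thin lens f=35): x=27709/2375 (≈11.6669) theta=92011/498750 (≈0.1845)
After 9 (propagate distance d=48 (to screen)): x=1705903/83125 (≈20.5221) theta=92011/498750 (≈0.1845)
|theta_initial|=0.5000 |theta_final|=92011/498750 (≈0.1845) -> not increased

Answer: no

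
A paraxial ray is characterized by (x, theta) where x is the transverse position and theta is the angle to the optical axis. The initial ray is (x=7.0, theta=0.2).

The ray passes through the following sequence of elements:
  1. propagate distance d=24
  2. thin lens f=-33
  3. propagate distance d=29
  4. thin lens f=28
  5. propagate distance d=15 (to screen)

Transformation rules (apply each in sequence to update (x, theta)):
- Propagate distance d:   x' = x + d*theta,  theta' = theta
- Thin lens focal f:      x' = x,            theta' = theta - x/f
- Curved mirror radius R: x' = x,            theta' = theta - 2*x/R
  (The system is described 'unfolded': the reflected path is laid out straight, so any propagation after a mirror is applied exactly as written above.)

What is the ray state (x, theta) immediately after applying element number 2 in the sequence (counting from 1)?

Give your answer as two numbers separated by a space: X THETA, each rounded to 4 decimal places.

Answer: 11.8000 0.5576

Derivation:
Initial: x=7.0000 theta=0.2000
After 1 (propagate distance d=24): x=11.8000 theta=0.2000
After 2 (thin lens f=-33): x=11.8000 theta=92/165 (≈0.5576)
Rounded to 4 decimal places: x = 11.8000, theta = 0.5576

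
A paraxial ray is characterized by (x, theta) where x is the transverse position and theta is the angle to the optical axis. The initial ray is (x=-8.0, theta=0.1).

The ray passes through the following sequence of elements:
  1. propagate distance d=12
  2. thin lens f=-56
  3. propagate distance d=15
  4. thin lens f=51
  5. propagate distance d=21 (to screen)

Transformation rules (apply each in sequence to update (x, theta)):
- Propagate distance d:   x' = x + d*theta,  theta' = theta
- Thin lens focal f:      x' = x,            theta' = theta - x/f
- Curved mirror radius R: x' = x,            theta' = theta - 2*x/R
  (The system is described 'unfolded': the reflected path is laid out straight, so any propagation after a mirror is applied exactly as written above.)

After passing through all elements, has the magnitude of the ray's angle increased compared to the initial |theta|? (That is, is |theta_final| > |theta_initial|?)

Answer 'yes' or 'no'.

Answer: yes

Derivation:
Initial: x=-8.0000 theta=0.1000
After 1 (propagate distance d=12): x=-6.8000 theta=0.1000
After 2 (thin lens f=-56): x=-6.8000 theta=-3/140 (≈-0.0214)
After 3 (propagate distance d=15): x=-997/140 (≈-7.1214) theta=-3/140 (≈-0.0214)
After 4 (thin lens f=51): x=-997/140 (≈-7.1214) theta=211/1785 (≈0.1182)
After 5 (propagate distance d=21 (to screen)): x=-11041/2380 (≈-4.6391) theta=211/1785 (≈0.1182)
|theta_initial|=0.1000 |theta_final|=211/1785 (≈0.1182) -> increased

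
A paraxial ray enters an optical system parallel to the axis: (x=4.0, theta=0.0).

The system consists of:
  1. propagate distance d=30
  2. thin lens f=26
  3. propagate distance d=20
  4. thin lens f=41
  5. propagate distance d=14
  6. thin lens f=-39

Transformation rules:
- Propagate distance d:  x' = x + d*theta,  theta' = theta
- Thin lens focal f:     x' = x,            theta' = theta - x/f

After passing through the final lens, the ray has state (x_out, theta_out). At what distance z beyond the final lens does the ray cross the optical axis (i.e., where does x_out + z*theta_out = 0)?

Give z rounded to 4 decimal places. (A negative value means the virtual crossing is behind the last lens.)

Answer: -7.1572

Derivation:
Initial: x=4.0000 theta=0.0000
After 1 (propagate distance d=30): x=4.0000 theta=0.0000
After 2 (thin lens f=26): x=4.0000 theta=-2/13 (≈-0.1538)
After 3 (propagate distance d=20): x=12/13 (≈0.9231) theta=-2/13 (≈-0.1538)
After 4 (thin lens f=41): x=12/13 (≈0.9231) theta=-94/533 (≈-0.1764)
After 5 (propagate distance d=14): x=-824/533 (≈-1.5460) theta=-94/533 (≈-0.1764)
After 6 (thin lens f=-39): x=-824/533 (≈-1.5460) theta=-4490/20787 (≈-0.2160)
z_focus = -x_out/theta_out = -(-824/533)/(-4490/20787) = -16068/2245 ≈ -7.1572
Rounded to 4 decimal places: z = -7.1572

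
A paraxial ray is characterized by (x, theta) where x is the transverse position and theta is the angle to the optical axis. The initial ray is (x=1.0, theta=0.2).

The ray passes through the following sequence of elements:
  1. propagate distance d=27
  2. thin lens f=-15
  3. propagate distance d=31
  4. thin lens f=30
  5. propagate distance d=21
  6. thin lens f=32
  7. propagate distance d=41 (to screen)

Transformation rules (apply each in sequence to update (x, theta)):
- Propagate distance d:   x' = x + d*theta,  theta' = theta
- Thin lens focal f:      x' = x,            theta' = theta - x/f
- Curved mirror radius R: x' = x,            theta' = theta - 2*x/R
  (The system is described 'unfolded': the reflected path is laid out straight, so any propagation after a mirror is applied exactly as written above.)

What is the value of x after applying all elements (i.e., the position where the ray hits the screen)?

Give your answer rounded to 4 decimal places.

Answer: -15.4835

Derivation:
Initial: x=1.0000 theta=0.2000
After 1 (propagate distance d=27): x=6.4000 theta=0.2000
After 2 (thin lens f=-15): x=6.4000 theta=47/75 (≈0.6267)
After 3 (propagate distance d=31): x=1937/75 (≈25.8267) theta=47/75 (≈0.6267)
After 4 (thin lens f=30): x=1937/75 (≈25.8267) theta=-527/2250 (≈-0.2342)
After 5 (propagate distance d=21): x=20.9080 theta=-527/2250 (≈-0.2342)
After 6 (thin lens f=32): x=20.9080 theta=-63907/72000 (≈-0.8876)
After 7 (propagate distance d=41 (to screen)): x=-1114811/72000 (≈-15.4835) theta=-63907/72000 (≈-0.8876)
Rounded to 4 decimal places: x = -15.4835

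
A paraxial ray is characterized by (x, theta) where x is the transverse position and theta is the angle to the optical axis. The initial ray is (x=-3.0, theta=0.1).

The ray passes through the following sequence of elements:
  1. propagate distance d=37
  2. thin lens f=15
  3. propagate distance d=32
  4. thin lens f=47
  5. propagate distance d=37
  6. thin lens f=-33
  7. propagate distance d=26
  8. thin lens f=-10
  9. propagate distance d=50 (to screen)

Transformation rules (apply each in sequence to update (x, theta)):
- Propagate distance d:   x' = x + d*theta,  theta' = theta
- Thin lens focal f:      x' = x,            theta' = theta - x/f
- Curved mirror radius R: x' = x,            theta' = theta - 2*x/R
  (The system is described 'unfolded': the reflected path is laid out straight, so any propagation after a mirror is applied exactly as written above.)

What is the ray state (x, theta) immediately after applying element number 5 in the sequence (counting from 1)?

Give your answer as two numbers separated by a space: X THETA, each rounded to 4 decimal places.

Initial: x=-3.0000 theta=0.1000
After 1 (propagate distance d=37): x=0.7000 theta=0.1000
After 2 (thin lens f=15): x=0.7000 theta=4/75 (≈0.0533)
After 3 (propagate distance d=32): x=361/150 (≈2.4067) theta=4/75 (≈0.0533)
After 4 (thin lens f=47): x=361/150 (≈2.4067) theta=1/470 (≈0.0021)
After 5 (propagate distance d=37): x=8761/3525 (≈2.4854) theta=1/470 (≈0.0021)
Rounded to 4 decimal places: x = 2.4854, theta = 0.0021

Answer: 2.4854 0.0021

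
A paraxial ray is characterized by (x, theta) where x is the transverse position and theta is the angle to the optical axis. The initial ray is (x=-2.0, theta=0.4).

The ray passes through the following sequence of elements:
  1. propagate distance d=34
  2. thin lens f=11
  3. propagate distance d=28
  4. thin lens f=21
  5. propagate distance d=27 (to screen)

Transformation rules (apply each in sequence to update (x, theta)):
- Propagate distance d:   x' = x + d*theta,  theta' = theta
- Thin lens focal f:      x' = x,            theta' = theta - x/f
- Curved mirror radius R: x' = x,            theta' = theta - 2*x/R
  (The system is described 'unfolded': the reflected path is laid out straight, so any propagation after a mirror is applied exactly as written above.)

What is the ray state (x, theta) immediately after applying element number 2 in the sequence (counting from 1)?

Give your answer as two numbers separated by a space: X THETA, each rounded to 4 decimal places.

Initial: x=-2.0000 theta=0.4000
After 1 (propagate distance d=34): x=11.6000 theta=0.4000
After 2 (thin lens f=11): x=11.6000 theta=-36/55 (≈-0.6545)
Rounded to 4 decimal places: x = 11.6000, theta = -0.6545

Answer: 11.6000 -0.6545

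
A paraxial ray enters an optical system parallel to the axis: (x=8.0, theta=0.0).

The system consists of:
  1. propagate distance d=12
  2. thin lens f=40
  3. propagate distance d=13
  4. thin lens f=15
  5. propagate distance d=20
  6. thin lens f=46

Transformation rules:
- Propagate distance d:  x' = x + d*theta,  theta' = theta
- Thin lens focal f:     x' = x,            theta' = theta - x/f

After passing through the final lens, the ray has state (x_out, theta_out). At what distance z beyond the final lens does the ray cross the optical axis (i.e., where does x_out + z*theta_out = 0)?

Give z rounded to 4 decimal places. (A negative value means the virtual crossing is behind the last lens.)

Initial: x=8.0000 theta=0.0000
After 1 (propagate distance d=12): x=8.0000 theta=0.0000
After 2 (thin lens f=40): x=8.0000 theta=-0.2000
After 3 (propagate distance d=13): x=5.4000 theta=-0.2000
After 4 (thin lens f=15): x=5.4000 theta=-0.5600
After 5 (propagate distance d=20): x=-5.8000 theta=-0.5600
After 6 (thin lens f=46): x=-5.8000 theta=-499/1150 (≈-0.4339)
z_focus = -x_out/theta_out = -(-5.8000)/(-499/1150) = -6670/499 ≈ -13.3667
Rounded to 4 decimal places: z = -13.3667

Answer: -13.3667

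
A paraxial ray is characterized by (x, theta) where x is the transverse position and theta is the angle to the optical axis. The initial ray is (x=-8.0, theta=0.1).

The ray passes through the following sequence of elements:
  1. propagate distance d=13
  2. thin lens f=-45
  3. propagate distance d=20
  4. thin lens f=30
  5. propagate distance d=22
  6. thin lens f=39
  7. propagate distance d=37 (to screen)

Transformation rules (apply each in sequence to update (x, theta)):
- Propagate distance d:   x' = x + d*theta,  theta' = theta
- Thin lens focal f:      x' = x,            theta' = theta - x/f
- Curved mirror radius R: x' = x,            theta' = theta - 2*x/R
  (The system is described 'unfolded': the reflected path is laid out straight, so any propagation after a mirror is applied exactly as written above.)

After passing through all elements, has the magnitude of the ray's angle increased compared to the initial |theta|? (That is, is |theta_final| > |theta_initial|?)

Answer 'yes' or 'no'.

Answer: yes

Derivation:
Initial: x=-8.0000 theta=0.1000
After 1 (propagate distance d=13): x=-6.7000 theta=0.1000
After 2 (thin lens f=-45): x=-6.7000 theta=-11/225 (≈-0.0489)
After 3 (propagate distance d=20): x=-691/90 (≈-7.6778) theta=-11/225 (≈-0.0489)
After 4 (thin lens f=30): x=-691/90 (≈-7.6778) theta=559/2700 (≈0.2070)
After 5 (propagate distance d=22): x=-2108/675 (≈-3.1230) theta=559/2700 (≈0.2070)
After 6 (thin lens f=39): x=-2108/675 (≈-3.1230) theta=30233/105300 (≈0.2871)
After 7 (propagate distance d=37 (to screen)): x=789773/105300 (≈7.5002) theta=30233/105300 (≈0.2871)
|theta_initial|=0.1000 |theta_final|=30233/105300 (≈0.2871) -> increased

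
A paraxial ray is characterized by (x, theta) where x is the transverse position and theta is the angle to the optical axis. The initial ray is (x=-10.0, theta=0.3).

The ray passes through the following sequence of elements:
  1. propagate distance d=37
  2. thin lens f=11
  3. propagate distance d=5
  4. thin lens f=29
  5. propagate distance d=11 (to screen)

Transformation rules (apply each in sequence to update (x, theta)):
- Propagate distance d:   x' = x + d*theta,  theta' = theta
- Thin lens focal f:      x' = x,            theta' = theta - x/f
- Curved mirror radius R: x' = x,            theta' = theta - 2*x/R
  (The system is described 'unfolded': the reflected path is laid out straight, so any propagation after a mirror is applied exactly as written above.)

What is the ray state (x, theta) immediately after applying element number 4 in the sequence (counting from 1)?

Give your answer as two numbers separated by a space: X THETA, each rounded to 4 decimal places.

Answer: 2.1000 0.1276

Derivation:
Initial: x=-10.0000 theta=0.3000
After 1 (propagate distance d=37): x=1.1000 theta=0.3000
After 2 (thin lens f=11): x=1.1000 theta=0.2000
After 3 (propagate distance d=5): x=2.1000 theta=0.2000
After 4 (thin lens f=29): x=2.1000 theta=37/290 (≈0.1276)
Rounded to 4 decimal places: x = 2.1000, theta = 0.1276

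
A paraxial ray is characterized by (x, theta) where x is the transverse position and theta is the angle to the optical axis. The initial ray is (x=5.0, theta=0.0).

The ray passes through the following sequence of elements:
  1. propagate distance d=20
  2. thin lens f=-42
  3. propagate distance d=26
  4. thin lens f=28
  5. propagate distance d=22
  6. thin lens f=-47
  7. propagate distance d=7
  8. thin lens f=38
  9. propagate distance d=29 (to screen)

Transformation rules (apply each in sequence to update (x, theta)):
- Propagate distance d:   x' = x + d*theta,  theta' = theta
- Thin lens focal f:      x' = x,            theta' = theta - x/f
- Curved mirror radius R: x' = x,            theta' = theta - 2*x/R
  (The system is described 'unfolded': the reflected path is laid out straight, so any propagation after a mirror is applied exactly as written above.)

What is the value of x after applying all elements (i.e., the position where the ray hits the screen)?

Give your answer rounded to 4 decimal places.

Answer: -1.3429

Derivation:
Initial: x=5.0000 theta=0.0000
After 1 (propagate distance d=20): x=5.0000 theta=0.0000
After 2 (thin lens f=-42): x=5.0000 theta=5/42 (≈0.1190)
After 3 (propagate distance d=26): x=170/21 (≈8.0952) theta=5/42 (≈0.1190)
After 4 (thin lens f=28): x=170/21 (≈8.0952) theta=-25/147 (≈-0.1701)
After 5 (propagate distance d=22): x=640/147 (≈4.3537) theta=-25/147 (≈-0.1701)
After 6 (thin lens f=-47): x=640/147 (≈4.3537) theta=-535/6909 (≈-0.0774)
After 7 (propagate distance d=7): x=26335/6909 (≈3.8117) theta=-535/6909 (≈-0.0774)
After 8 (thin lens f=38): x=26335/6909 (≈3.8117) theta=-15555/87514 (≈-0.1777)
After 9 (propagate distance d=29 (to screen)): x=-7195/5358 (≈-1.3429) theta=-15555/87514 (≈-0.1777)
Rounded to 4 decimal places: x = -1.3429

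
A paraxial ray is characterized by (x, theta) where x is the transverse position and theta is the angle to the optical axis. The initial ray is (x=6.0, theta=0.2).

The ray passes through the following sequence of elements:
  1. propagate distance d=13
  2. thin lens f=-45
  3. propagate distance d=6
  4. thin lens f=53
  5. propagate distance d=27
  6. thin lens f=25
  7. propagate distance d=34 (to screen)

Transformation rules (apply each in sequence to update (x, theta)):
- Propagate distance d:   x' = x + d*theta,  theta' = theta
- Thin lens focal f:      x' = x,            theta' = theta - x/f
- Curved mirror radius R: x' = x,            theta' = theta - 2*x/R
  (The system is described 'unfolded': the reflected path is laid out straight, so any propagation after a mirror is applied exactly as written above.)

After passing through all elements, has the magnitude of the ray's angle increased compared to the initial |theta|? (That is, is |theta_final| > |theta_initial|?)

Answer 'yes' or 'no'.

Initial: x=6.0000 theta=0.2000
After 1 (propagate distance d=13): x=8.6000 theta=0.2000
After 2 (thin lens f=-45): x=8.6000 theta=88/225 (≈0.3911)
After 3 (propagate distance d=6): x=821/75 (≈10.9467) theta=88/225 (≈0.3911)
After 4 (thin lens f=53): x=821/75 (≈10.9467) theta=2201/11925 (≈0.1846)
After 5 (propagate distance d=27): x=63322/3975 (≈15.9301) theta=2201/11925 (≈0.1846)
After 6 (thin lens f=25): x=63322/3975 (≈15.9301) theta=-134941/298125 (≈-0.4526)
After 7 (propagate distance d=34 (to screen)): x=161156/298125 (≈0.5406) theta=-134941/298125 (≈-0.4526)
|theta_initial|=0.2000 |theta_final|=134941/298125 (≈0.4526) -> increased

Answer: yes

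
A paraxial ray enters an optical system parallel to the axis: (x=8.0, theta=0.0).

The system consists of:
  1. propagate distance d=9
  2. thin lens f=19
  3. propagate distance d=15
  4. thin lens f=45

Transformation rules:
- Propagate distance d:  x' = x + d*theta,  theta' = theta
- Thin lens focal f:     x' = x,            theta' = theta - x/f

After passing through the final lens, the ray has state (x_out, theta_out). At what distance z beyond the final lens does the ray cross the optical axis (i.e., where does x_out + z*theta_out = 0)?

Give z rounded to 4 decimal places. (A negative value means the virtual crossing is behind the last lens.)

Initial: x=8.0000 theta=0.0000
After 1 (propagate distance d=9): x=8.0000 theta=0.0000
After 2 (thin lens f=19): x=8.0000 theta=-8/19 (≈-0.4211)
After 3 (propagate distance d=15): x=32/19 (≈1.6842) theta=-8/19 (≈-0.4211)
After 4 (thin lens f=45): x=32/19 (≈1.6842) theta=-392/855 (≈-0.4585)
z_focus = -x_out/theta_out = -(32/19)/(-392/855) = 180/49 ≈ 3.6735
Rounded to 4 decimal places: z = 3.6735

Answer: 3.6735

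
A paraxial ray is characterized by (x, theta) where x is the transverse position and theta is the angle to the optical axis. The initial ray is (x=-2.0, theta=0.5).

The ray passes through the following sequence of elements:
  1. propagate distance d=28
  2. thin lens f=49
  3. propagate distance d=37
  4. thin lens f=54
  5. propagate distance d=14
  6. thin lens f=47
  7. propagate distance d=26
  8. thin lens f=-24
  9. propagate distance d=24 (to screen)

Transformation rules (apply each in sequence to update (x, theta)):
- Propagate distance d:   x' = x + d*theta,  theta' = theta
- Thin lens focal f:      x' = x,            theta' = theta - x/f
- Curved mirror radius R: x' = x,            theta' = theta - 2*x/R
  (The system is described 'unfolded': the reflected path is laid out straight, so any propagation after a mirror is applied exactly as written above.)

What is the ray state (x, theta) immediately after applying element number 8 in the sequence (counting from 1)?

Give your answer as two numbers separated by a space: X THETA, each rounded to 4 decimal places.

Initial: x=-2.0000 theta=0.5000
After 1 (propagate distance d=28): x=12.0000 theta=0.5000
After 2 (thin lens f=49): x=12.0000 theta=25/98 (≈0.2551)
After 3 (propagate distance d=37): x=2101/98 (≈21.4388) theta=25/98 (≈0.2551)
After 4 (thin lens f=54): x=2101/98 (≈21.4388) theta=-751/5292 (≈-0.1419)
After 5 (propagate distance d=14): x=25735/1323 (≈19.4520) theta=-751/5292 (≈-0.1419)
After 6 (thin lens f=47): x=25735/1323 (≈19.4520) theta=-46079/82908 (≈-0.5558)
After 7 (propagate distance d=26): x=622009/124362 (≈5.0016) theta=-46079/82908 (≈-0.5558)
After 8 (thin lens f=-24): x=622009/124362 (≈5.0016) theta=-1036835/2984688 (≈-0.3474)
Rounded to 4 decimal places: x = 5.0016, theta = -0.3474

Answer: 5.0016 -0.3474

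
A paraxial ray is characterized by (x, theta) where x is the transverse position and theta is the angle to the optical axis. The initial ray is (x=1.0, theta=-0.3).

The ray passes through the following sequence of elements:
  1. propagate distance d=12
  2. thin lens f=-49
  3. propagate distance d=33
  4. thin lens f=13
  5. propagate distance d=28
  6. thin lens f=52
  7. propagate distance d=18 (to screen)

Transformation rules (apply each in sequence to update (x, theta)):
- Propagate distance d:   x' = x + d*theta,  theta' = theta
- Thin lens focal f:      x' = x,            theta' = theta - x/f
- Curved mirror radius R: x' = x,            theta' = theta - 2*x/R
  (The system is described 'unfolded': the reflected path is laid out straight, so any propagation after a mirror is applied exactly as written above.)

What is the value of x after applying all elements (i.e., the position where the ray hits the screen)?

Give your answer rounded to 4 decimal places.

Initial: x=1.0000 theta=-0.3000
After 1 (propagate distance d=12): x=-2.6000 theta=-0.3000
After 2 (thin lens f=-49): x=-2.6000 theta=-173/490 (≈-0.3531)
After 3 (propagate distance d=33): x=-6983/490 (≈-14.2510) theta=-173/490 (≈-0.3531)
After 4 (thin lens f=13): x=-6983/490 (≈-14.2510) theta=2367/3185 (≈0.7432)
After 5 (propagate distance d=28): x=41773/6370 (≈6.5578) theta=2367/3185 (≈0.7432)
After 6 (thin lens f=52): x=41773/6370 (≈6.5578) theta=40879/66248 (≈0.6171)
After 7 (propagate distance d=18 (to screen)): x=2925653/165620 (≈17.6649) theta=40879/66248 (≈0.6171)
Rounded to 4 decimal places: x = 17.6649

Answer: 17.6649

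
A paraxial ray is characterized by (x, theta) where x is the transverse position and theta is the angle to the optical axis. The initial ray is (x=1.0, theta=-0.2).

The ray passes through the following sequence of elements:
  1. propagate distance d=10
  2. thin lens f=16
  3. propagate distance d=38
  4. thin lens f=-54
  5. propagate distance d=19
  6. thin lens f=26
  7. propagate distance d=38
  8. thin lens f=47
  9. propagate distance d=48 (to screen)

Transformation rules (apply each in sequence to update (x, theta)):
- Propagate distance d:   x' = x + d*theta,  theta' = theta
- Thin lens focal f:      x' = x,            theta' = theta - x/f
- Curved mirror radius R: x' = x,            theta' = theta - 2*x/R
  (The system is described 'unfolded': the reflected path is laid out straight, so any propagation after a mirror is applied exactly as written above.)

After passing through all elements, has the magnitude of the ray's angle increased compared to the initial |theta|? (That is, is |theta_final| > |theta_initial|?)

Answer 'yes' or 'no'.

Initial: x=1.0000 theta=-0.2000
After 1 (propagate distance d=10): x=-1.0000 theta=-0.2000
After 2 (thin lens f=16): x=-1.0000 theta=-0.1375
After 3 (propagate distance d=38): x=-6.2250 theta=-0.1375
After 4 (thin lens f=-54): x=-6.2250 theta=-91/360 (≈-0.2528)
After 5 (propagate distance d=19): x=-397/36 (≈-11.0278) theta=-91/360 (≈-0.2528)
After 6 (thin lens f=26): x=-397/36 (≈-11.0278) theta=401/2340 (≈0.1714)
After 7 (propagate distance d=38): x=-10567/2340 (≈-4.5158) theta=401/2340 (≈0.1714)
After 8 (thin lens f=47): x=-10567/2340 (≈-4.5158) theta=14707/54990 (≈0.2674)
After 9 (propagate distance d=48 (to screen)): x=915223/109980 (≈8.3217) theta=14707/54990 (≈0.2674)
|theta_initial|=0.2000 |theta_final|=14707/54990 (≈0.2674) -> increased

Answer: yes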